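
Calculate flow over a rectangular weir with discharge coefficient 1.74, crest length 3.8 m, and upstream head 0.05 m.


Q = C * L * H^(3/2) = 1.74 * 3.8 * 0.05^1.5 = 1.74 * 3.8 * 0.011180

0.0739 m^3/s


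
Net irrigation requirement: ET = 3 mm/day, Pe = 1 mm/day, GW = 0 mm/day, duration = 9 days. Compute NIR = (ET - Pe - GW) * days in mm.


Daily deficit = ET - Pe - GW = 3 - 1 - 0 = 2 mm/day
NIR = 2 * 9 = 18 mm

18.0000 mm


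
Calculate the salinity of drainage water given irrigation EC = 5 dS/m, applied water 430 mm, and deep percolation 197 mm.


EC_dw = EC_iw * D_iw / D_dw
EC_dw = 5 * 430 / 197
EC_dw = 2150 / 197

10.9137 dS/m


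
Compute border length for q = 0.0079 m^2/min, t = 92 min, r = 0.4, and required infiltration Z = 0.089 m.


L = q*t/((1+r)*Z)
L = 0.0079*92/((1+0.4)*0.089)
L = 0.7268/0.1246

5.8331 m


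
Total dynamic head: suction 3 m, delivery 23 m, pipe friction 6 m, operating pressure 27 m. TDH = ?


TDH = Hs + Hd + hf + Hp = 3 + 23 + 6 + 27 = 59

59 m


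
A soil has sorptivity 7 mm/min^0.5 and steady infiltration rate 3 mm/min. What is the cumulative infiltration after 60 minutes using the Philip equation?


F = S*sqrt(t) + A*t
F = 7*sqrt(60) + 3*60
F = 7*7.745967 + 180

234.2218 mm


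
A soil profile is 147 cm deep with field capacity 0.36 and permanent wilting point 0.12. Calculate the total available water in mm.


AWC = (FC - PWP) * d * 10
AWC = (0.36 - 0.12) * 147 * 10
AWC = 0.2400 * 147 * 10

352.8000 mm


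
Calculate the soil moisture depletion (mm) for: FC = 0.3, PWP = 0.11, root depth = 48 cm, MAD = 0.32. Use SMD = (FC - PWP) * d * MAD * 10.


SMD = (FC - PWP) * d * MAD * 10
SMD = (0.3 - 0.11) * 48 * 0.32 * 10
SMD = 0.1900 * 48 * 0.32 * 10

29.1840 mm


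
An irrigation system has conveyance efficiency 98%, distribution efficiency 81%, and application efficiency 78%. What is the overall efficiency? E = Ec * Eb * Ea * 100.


Ec = 0.98, Eb = 0.81, Ea = 0.78
E = 0.98 * 0.81 * 0.78 * 100 = 61.9164%

61.9164 %


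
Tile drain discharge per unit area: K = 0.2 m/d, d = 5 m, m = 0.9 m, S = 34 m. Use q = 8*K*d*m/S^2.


q = 8*K*d*m/S^2
q = 8*0.2*5*0.9/34^2
q = 7.2000 / 1156

0.0062 m/d


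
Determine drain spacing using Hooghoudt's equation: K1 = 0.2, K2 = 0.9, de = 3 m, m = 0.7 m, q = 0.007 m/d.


S^2 = 8*K2*de*m/q + 4*K1*m^2/q
S^2 = 8*0.9*3*0.7/0.007 + 4*0.2*0.7^2/0.007
S = sqrt(2216.0000)

47.0744 m


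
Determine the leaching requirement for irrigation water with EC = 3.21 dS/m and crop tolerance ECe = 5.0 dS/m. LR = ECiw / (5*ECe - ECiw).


LR = ECiw / (5*ECe - ECiw)
LR = 3.21 / (5*5.0 - 3.21)
LR = 3.21 / 21.7900

0.1473


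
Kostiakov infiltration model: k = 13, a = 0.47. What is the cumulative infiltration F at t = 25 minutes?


F = k * t^a = 13 * 25^0.47
F = 13 * 4.539749

59.0167 mm


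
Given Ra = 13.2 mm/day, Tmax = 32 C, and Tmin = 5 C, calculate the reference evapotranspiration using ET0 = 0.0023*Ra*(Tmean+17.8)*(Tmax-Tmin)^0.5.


Tmean = (Tmax + Tmin)/2 = (32 + 5)/2 = 18.5
ET0 = 0.0023 * 13.2 * (18.5 + 17.8) * sqrt(32 - 5)
ET0 = 0.0023 * 13.2 * 36.3 * 5.196152

5.7265 mm/day


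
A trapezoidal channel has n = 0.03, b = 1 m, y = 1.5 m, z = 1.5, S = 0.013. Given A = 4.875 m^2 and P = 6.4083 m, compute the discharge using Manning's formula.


R = A/P = 4.875/6.4083 = 0.760732
Q = (1/0.03) * 4.875 * 0.760732^(2/3) * 0.013^0.5

15.4400 m^3/s


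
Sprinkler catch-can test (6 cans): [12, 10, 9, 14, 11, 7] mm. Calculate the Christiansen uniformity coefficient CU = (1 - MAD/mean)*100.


mean = 10.500000 mm
MAD = 1.833333 mm
CU = (1 - 1.833333/10.500000)*100

82.5397 %


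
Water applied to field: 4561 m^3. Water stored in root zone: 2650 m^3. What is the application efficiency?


Ea = V_root / V_field * 100 = 2650 / 4561 * 100 = 58.1013%

58.1013 %


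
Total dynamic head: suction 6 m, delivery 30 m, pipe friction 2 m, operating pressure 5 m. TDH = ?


TDH = Hs + Hd + hf + Hp = 6 + 30 + 2 + 5 = 43

43 m


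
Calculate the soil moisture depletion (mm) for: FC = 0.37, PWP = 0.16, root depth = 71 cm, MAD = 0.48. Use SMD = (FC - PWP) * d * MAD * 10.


SMD = (FC - PWP) * d * MAD * 10
SMD = (0.37 - 0.16) * 71 * 0.48 * 10
SMD = 0.2100 * 71 * 0.48 * 10

71.5680 mm


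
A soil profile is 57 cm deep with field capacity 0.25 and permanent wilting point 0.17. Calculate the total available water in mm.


AWC = (FC - PWP) * d * 10
AWC = (0.25 - 0.17) * 57 * 10
AWC = 0.0800 * 57 * 10

45.6000 mm


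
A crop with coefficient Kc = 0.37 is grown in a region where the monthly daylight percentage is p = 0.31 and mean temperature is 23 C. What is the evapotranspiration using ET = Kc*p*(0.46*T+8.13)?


ET = Kc * p * (0.46*T + 8.13)
ET = 0.37 * 0.31 * (0.46*23 + 8.13)
ET = 0.37 * 0.31 * 18.7100

2.1460 mm/day


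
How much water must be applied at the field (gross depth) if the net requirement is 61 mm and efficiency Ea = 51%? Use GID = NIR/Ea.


Ea = 51% = 0.51
GID = NIR / Ea = 61 / 0.51 = 119.6078 mm

119.6078 mm


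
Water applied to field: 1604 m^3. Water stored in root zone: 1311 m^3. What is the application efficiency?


Ea = V_root / V_field * 100 = 1311 / 1604 * 100 = 81.7332%

81.7332 %


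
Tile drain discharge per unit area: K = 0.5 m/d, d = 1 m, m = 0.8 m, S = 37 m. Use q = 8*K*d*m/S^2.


q = 8*K*d*m/S^2
q = 8*0.5*1*0.8/37^2
q = 3.2000 / 1369

0.0023 m/d


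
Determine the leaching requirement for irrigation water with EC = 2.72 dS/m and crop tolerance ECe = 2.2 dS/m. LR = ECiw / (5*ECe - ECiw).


LR = ECiw / (5*ECe - ECiw)
LR = 2.72 / (5*2.2 - 2.72)
LR = 2.72 / 8.2800

0.3285


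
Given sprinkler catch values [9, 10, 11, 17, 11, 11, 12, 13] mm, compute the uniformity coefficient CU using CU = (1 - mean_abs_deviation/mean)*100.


mean = 11.750000 mm
MAD = 1.687500 mm
CU = (1 - 1.687500/11.750000)*100

85.6383 %


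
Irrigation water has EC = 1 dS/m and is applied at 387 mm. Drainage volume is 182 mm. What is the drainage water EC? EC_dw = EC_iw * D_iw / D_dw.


EC_dw = EC_iw * D_iw / D_dw
EC_dw = 1 * 387 / 182
EC_dw = 387 / 182

2.1264 dS/m


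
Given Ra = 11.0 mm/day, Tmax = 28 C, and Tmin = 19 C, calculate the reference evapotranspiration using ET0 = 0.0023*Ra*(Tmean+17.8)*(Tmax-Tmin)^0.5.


Tmean = (Tmax + Tmin)/2 = (28 + 19)/2 = 23.5
ET0 = 0.0023 * 11.0 * (23.5 + 17.8) * sqrt(28 - 19)
ET0 = 0.0023 * 11.0 * 41.3 * 3.000000

3.1347 mm/day


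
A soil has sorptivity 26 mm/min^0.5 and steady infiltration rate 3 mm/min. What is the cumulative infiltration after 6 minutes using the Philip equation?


F = S*sqrt(t) + A*t
F = 26*sqrt(6) + 3*6
F = 26*2.449490 + 18

81.6867 mm


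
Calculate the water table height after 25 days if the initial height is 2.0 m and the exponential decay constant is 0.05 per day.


m = m0 * exp(-k*t)
m = 2.0 * exp(-0.05 * 25)
m = 2.0 * exp(-1.2500)

0.5730 m


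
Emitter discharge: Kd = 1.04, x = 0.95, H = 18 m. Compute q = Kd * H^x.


q = Kd * H^x = 1.04 * 18^0.95 = 1.04 * 15.577899

16.2010 L/h


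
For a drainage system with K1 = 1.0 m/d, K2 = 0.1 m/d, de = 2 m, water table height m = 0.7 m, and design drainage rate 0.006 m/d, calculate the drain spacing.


S^2 = 8*K2*de*m/q + 4*K1*m^2/q
S^2 = 8*0.1*2*0.7/0.006 + 4*1.0*0.7^2/0.006
S = sqrt(513.3333)

22.6569 m


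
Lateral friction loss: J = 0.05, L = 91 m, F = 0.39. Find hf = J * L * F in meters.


hf = J * L * F = 0.05 * 91 * 0.39 = 1.7745 m

1.7745 m


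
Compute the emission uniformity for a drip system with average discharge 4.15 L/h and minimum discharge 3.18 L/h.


EU = (q_min/q_avg)*100 = (3.18/4.15)*100 = 76.6265%

76.6265 %


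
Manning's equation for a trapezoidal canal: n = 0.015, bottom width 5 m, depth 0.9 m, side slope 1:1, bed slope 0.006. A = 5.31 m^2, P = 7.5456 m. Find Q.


R = A/P = 5.31/7.5456 = 0.703721
Q = (1/0.015) * 5.31 * 0.703721^(2/3) * 0.006^0.5

21.6943 m^3/s


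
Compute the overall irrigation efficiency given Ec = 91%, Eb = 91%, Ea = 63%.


Ec = 0.91, Eb = 0.91, Ea = 0.63
E = 0.91 * 0.91 * 0.63 * 100 = 52.1703%

52.1703 %


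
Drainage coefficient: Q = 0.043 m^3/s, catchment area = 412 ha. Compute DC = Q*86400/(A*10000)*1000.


DC = Q * 86400 / (A * 10000) * 1000
DC = 0.043 * 86400 / (412 * 10000) * 1000
DC = 3715200.0000 / 4120000

0.9017 mm/day


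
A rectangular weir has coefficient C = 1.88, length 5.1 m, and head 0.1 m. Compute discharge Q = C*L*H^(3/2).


Q = C * L * H^(3/2) = 1.88 * 5.1 * 0.1^1.5 = 1.88 * 5.1 * 0.031623

0.3032 m^3/s


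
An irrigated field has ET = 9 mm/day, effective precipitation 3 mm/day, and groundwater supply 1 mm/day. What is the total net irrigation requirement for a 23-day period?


Daily deficit = ET - Pe - GW = 9 - 3 - 1 = 5 mm/day
NIR = 5 * 23 = 115 mm

115.0000 mm


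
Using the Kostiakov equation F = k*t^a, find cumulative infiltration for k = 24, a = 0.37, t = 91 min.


F = k * t^a = 24 * 91^0.37
F = 24 * 5.306954

127.3669 mm


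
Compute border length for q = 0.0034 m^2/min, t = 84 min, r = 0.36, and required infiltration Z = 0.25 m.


L = q*t/((1+r)*Z)
L = 0.0034*84/((1+0.36)*0.25)
L = 0.2856/0.34

0.8400 m


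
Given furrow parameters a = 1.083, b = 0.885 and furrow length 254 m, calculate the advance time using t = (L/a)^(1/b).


t = (L/a)^(1/b)
t = (254/1.083)^(1/0.885)
t = 234.533703^(1/0.885)

476.6483 min


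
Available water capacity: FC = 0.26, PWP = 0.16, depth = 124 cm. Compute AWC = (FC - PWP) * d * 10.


AWC = (FC - PWP) * d * 10
AWC = (0.26 - 0.16) * 124 * 10
AWC = 0.1000 * 124 * 10

124.0000 mm


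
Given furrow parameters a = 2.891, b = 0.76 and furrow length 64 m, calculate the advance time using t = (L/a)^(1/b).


t = (L/a)^(1/b)
t = (64/2.891)^(1/0.76)
t = 22.137669^(1/0.76)

58.8722 min


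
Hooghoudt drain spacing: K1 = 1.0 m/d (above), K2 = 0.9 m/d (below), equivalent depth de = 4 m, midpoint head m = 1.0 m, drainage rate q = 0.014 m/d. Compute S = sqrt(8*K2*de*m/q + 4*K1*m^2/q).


S^2 = 8*K2*de*m/q + 4*K1*m^2/q
S^2 = 8*0.9*4*1.0/0.014 + 4*1.0*1.0^2/0.014
S = sqrt(2342.8571)

48.4031 m


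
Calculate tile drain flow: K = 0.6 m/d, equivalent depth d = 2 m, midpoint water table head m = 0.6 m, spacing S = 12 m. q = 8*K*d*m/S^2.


q = 8*K*d*m/S^2
q = 8*0.6*2*0.6/12^2
q = 5.7600 / 144

0.0400 m/d


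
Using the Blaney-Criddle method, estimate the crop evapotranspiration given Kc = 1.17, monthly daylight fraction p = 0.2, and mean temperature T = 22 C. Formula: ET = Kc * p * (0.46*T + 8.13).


ET = Kc * p * (0.46*T + 8.13)
ET = 1.17 * 0.2 * (0.46*22 + 8.13)
ET = 1.17 * 0.2 * 18.2500

4.2705 mm/day


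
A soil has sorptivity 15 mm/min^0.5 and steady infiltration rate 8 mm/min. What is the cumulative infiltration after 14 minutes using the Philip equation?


F = S*sqrt(t) + A*t
F = 15*sqrt(14) + 8*14
F = 15*3.741657 + 112

168.1249 mm


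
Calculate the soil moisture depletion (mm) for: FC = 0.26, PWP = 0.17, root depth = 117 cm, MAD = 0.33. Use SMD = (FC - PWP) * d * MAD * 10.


SMD = (FC - PWP) * d * MAD * 10
SMD = (0.26 - 0.17) * 117 * 0.33 * 10
SMD = 0.0900 * 117 * 0.33 * 10

34.7490 mm


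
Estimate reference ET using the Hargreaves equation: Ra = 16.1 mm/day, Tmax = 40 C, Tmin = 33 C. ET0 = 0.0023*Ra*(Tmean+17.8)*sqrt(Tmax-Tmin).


Tmean = (Tmax + Tmin)/2 = (40 + 33)/2 = 36.5
ET0 = 0.0023 * 16.1 * (36.5 + 17.8) * sqrt(40 - 33)
ET0 = 0.0023 * 16.1 * 54.3 * 2.645751

5.3199 mm/day


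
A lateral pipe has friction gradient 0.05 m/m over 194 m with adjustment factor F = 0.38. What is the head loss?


hf = J * L * F = 0.05 * 194 * 0.38 = 3.6860 m

3.6860 m


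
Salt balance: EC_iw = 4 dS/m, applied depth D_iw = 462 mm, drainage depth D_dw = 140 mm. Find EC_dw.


EC_dw = EC_iw * D_iw / D_dw
EC_dw = 4 * 462 / 140
EC_dw = 1848 / 140

13.2000 dS/m


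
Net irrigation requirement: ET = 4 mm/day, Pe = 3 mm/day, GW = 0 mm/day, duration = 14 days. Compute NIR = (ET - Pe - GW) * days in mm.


Daily deficit = ET - Pe - GW = 4 - 3 - 0 = 1 mm/day
NIR = 1 * 14 = 14 mm

14.0000 mm


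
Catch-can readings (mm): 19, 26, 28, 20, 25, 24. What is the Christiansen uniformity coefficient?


mean = 23.666667 mm
MAD = 2.777778 mm
CU = (1 - 2.777778/23.666667)*100

88.2629 %


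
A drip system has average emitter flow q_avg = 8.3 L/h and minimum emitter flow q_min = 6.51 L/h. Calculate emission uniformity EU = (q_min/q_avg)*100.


EU = (q_min/q_avg)*100 = (6.51/8.3)*100 = 78.4337%

78.4337 %


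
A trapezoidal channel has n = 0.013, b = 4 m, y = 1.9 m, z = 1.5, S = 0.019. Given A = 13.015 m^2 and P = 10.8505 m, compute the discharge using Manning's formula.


R = A/P = 13.015/10.8505 = 1.199484
Q = (1/0.013) * 13.015 * 1.199484^(2/3) * 0.019^0.5

155.7904 m^3/s


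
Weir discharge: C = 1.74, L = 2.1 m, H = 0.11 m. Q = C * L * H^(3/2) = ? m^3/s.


Q = C * L * H^(3/2) = 1.74 * 2.1 * 0.11^1.5 = 1.74 * 2.1 * 0.036483

0.1333 m^3/s


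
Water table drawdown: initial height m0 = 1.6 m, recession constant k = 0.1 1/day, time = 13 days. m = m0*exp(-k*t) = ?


m = m0 * exp(-k*t)
m = 1.6 * exp(-0.1 * 13)
m = 1.6 * exp(-1.3000)

0.4361 m


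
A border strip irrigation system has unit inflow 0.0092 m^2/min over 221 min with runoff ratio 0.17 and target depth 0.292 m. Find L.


L = q*t/((1+r)*Z)
L = 0.0092*221/((1+0.17)*0.292)
L = 2.0332/0.34164

5.9513 m


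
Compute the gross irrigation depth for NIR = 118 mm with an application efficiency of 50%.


Ea = 50% = 0.5
GID = NIR / Ea = 118 / 0.5 = 236.0000 mm

236.0000 mm


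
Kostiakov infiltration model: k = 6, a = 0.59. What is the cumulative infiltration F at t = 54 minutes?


F = k * t^a = 6 * 54^0.59
F = 6 * 10.522340

63.1340 mm


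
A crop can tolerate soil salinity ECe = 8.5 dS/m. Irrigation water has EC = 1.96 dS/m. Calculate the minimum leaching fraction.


LR = ECiw / (5*ECe - ECiw)
LR = 1.96 / (5*8.5 - 1.96)
LR = 1.96 / 40.5400

0.0483


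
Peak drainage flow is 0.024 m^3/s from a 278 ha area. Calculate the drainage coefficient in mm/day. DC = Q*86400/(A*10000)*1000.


DC = Q * 86400 / (A * 10000) * 1000
DC = 0.024 * 86400 / (278 * 10000) * 1000
DC = 2073600.0000 / 2780000

0.7459 mm/day


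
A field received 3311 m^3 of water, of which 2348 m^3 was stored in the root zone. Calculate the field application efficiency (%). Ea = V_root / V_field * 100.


Ea = V_root / V_field * 100 = 2348 / 3311 * 100 = 70.9151%

70.9151 %


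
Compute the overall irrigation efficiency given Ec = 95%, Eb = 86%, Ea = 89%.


Ec = 0.95, Eb = 0.86, Ea = 0.89
E = 0.95 * 0.86 * 0.89 * 100 = 72.7130%

72.7130 %


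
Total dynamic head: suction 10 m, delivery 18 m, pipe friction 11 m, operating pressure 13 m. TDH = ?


TDH = Hs + Hd + hf + Hp = 10 + 18 + 11 + 13 = 52

52 m


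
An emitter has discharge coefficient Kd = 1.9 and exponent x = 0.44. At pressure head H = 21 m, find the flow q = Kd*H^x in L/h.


q = Kd * H^x = 1.9 * 21^0.44 = 1.9 * 3.817478

7.2532 L/h


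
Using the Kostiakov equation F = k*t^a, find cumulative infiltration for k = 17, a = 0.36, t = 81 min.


F = k * t^a = 17 * 81^0.36
F = 17 * 4.864684

82.6996 mm


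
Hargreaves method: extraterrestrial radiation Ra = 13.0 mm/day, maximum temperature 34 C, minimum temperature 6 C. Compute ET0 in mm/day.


Tmean = (Tmax + Tmin)/2 = (34 + 6)/2 = 20.0
ET0 = 0.0023 * 13.0 * (20.0 + 17.8) * sqrt(34 - 6)
ET0 = 0.0023 * 13.0 * 37.8 * 5.291503

5.9806 mm/day


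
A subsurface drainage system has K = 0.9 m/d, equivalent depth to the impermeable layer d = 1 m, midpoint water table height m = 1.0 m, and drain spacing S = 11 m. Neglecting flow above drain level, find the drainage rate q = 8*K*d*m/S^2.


q = 8*K*d*m/S^2
q = 8*0.9*1*1.0/11^2
q = 7.2000 / 121

0.0595 m/d


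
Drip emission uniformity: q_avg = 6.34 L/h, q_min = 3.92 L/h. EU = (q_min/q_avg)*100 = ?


EU = (q_min/q_avg)*100 = (3.92/6.34)*100 = 61.8297%

61.8297 %


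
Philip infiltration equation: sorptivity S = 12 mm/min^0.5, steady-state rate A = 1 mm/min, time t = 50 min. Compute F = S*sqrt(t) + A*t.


F = S*sqrt(t) + A*t
F = 12*sqrt(50) + 1*50
F = 12*7.071068 + 50

134.8528 mm


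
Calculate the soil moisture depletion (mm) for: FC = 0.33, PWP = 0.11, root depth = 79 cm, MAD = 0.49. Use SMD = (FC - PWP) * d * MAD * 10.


SMD = (FC - PWP) * d * MAD * 10
SMD = (0.33 - 0.11) * 79 * 0.49 * 10
SMD = 0.2200 * 79 * 0.49 * 10

85.1620 mm


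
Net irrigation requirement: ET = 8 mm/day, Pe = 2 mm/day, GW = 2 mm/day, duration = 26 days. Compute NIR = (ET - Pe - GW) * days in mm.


Daily deficit = ET - Pe - GW = 8 - 2 - 2 = 4 mm/day
NIR = 4 * 26 = 104 mm

104.0000 mm


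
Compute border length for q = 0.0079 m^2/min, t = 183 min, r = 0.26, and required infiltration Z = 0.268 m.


L = q*t/((1+r)*Z)
L = 0.0079*183/((1+0.26)*0.268)
L = 1.4457/0.33768

4.2813 m


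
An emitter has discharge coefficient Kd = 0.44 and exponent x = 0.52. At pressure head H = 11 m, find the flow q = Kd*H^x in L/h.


q = Kd * H^x = 0.44 * 11^0.52 = 0.44 * 3.479559

1.5310 L/h


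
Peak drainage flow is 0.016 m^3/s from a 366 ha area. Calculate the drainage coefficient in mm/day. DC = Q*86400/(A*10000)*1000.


DC = Q * 86400 / (A * 10000) * 1000
DC = 0.016 * 86400 / (366 * 10000) * 1000
DC = 1382400.0000 / 3660000

0.3777 mm/day


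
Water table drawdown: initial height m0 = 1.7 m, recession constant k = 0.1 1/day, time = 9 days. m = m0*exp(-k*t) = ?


m = m0 * exp(-k*t)
m = 1.7 * exp(-0.1 * 9)
m = 1.7 * exp(-0.9000)

0.6912 m


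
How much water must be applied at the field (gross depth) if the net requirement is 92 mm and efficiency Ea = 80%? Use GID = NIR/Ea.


Ea = 80% = 0.8
GID = NIR / Ea = 92 / 0.8 = 115.0000 mm

115.0000 mm


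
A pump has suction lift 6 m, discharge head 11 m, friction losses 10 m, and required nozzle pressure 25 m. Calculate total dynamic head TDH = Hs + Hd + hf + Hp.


TDH = Hs + Hd + hf + Hp = 6 + 11 + 10 + 25 = 52

52 m


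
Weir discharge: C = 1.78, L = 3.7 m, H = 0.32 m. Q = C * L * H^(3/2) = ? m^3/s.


Q = C * L * H^(3/2) = 1.78 * 3.7 * 0.32^1.5 = 1.78 * 3.7 * 0.181019

1.1922 m^3/s


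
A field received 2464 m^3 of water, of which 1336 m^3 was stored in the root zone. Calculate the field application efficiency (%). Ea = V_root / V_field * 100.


Ea = V_root / V_field * 100 = 1336 / 2464 * 100 = 54.2208%

54.2208 %


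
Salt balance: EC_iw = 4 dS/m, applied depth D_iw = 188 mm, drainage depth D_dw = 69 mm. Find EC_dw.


EC_dw = EC_iw * D_iw / D_dw
EC_dw = 4 * 188 / 69
EC_dw = 752 / 69

10.8986 dS/m


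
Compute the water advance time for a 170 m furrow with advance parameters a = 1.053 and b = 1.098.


t = (L/a)^(1/b)
t = (170/1.053)^(1/1.098)
t = 161.443495^(1/1.098)

102.5528 min


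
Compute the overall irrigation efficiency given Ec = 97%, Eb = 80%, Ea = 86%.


Ec = 0.97, Eb = 0.8, Ea = 0.86
E = 0.97 * 0.8 * 0.86 * 100 = 66.7360%

66.7360 %


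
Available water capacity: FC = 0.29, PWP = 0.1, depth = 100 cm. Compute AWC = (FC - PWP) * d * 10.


AWC = (FC - PWP) * d * 10
AWC = (0.29 - 0.1) * 100 * 10
AWC = 0.1900 * 100 * 10

190.0000 mm


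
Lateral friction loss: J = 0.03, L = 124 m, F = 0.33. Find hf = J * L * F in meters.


hf = J * L * F = 0.03 * 124 * 0.33 = 1.2276 m

1.2276 m


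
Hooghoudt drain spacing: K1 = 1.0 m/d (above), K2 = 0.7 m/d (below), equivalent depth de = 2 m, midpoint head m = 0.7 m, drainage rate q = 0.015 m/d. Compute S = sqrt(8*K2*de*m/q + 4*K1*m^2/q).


S^2 = 8*K2*de*m/q + 4*K1*m^2/q
S^2 = 8*0.7*2*0.7/0.015 + 4*1.0*0.7^2/0.015
S = sqrt(653.3333)

25.5604 m


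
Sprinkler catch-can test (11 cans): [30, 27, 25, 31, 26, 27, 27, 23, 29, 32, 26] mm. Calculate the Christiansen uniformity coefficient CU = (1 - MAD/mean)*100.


mean = 27.545455 mm
MAD = 2.148760 mm
CU = (1 - 2.148760/27.545455)*100

92.1992 %


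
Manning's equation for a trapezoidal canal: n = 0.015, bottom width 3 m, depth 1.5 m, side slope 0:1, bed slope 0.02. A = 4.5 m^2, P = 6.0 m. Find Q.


R = A/P = 4.5/6.0 = 0.750000
Q = (1/0.015) * 4.5 * 0.750000^(2/3) * 0.02^0.5

35.0222 m^3/s


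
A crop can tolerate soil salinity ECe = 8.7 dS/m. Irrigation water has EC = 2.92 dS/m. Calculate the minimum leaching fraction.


LR = ECiw / (5*ECe - ECiw)
LR = 2.92 / (5*8.7 - 2.92)
LR = 2.92 / 40.5800

0.0720


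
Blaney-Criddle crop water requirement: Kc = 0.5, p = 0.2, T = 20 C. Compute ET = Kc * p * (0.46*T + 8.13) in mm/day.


ET = Kc * p * (0.46*T + 8.13)
ET = 0.5 * 0.2 * (0.46*20 + 8.13)
ET = 0.5 * 0.2 * 17.3300

1.7330 mm/day


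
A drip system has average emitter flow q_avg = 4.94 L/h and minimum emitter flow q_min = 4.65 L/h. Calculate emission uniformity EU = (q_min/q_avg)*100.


EU = (q_min/q_avg)*100 = (4.65/4.94)*100 = 94.1296%

94.1296 %


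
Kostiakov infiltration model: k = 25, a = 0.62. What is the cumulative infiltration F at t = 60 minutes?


F = k * t^a = 25 * 60^0.62
F = 25 * 12.660585

316.5146 mm


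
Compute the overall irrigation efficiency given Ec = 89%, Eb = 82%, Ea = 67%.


Ec = 0.89, Eb = 0.82, Ea = 0.67
E = 0.89 * 0.82 * 0.67 * 100 = 48.8966%

48.8966 %


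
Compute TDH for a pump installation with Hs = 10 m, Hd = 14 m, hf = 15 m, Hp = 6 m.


TDH = Hs + Hd + hf + Hp = 10 + 14 + 15 + 6 = 45

45 m


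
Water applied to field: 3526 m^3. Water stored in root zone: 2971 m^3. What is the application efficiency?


Ea = V_root / V_field * 100 = 2971 / 3526 * 100 = 84.2598%

84.2598 %


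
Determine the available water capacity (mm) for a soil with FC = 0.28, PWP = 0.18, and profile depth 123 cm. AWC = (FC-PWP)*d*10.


AWC = (FC - PWP) * d * 10
AWC = (0.28 - 0.18) * 123 * 10
AWC = 0.1000 * 123 * 10

123.0000 mm


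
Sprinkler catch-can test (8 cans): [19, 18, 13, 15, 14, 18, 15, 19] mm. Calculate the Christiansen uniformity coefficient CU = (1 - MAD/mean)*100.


mean = 16.375000 mm
MAD = 2.125000 mm
CU = (1 - 2.125000/16.375000)*100

87.0229 %


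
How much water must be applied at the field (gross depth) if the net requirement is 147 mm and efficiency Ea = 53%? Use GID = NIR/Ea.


Ea = 53% = 0.53
GID = NIR / Ea = 147 / 0.53 = 277.3585 mm

277.3585 mm


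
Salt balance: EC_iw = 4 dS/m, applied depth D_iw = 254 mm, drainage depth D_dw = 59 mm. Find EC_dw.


EC_dw = EC_iw * D_iw / D_dw
EC_dw = 4 * 254 / 59
EC_dw = 1016 / 59

17.2203 dS/m


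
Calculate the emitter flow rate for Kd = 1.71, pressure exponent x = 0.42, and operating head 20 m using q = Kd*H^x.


q = Kd * H^x = 1.71 * 20^0.42 = 1.71 * 3.519108

6.0177 L/h


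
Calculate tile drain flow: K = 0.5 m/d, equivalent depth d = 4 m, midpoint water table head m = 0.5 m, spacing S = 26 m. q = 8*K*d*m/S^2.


q = 8*K*d*m/S^2
q = 8*0.5*4*0.5/26^2
q = 8.0000 / 676

0.0118 m/d


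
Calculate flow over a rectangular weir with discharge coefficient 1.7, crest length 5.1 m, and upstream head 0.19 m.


Q = C * L * H^(3/2) = 1.7 * 5.1 * 0.19^1.5 = 1.7 * 5.1 * 0.082819

0.7180 m^3/s


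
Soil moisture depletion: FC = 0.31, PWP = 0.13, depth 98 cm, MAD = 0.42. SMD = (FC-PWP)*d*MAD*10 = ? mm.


SMD = (FC - PWP) * d * MAD * 10
SMD = (0.31 - 0.13) * 98 * 0.42 * 10
SMD = 0.1800 * 98 * 0.42 * 10

74.0880 mm


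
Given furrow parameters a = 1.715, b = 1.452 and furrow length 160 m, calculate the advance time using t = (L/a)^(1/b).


t = (L/a)^(1/b)
t = (160/1.715)^(1/1.452)
t = 93.294461^(1/1.452)

22.7326 min


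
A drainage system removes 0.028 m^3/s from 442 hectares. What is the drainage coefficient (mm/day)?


DC = Q * 86400 / (A * 10000) * 1000
DC = 0.028 * 86400 / (442 * 10000) * 1000
DC = 2419200.0000 / 4420000

0.5473 mm/day


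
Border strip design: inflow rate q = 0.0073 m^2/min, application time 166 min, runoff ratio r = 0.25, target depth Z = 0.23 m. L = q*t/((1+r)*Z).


L = q*t/((1+r)*Z)
L = 0.0073*166/((1+0.25)*0.23)
L = 1.2118/0.2875

4.2150 m


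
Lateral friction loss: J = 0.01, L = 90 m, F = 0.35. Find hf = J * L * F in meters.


hf = J * L * F = 0.01 * 90 * 0.35 = 0.3150 m

0.3150 m


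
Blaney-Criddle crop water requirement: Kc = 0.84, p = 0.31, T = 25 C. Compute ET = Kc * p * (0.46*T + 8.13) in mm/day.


ET = Kc * p * (0.46*T + 8.13)
ET = 0.84 * 0.31 * (0.46*25 + 8.13)
ET = 0.84 * 0.31 * 19.6300

5.1117 mm/day


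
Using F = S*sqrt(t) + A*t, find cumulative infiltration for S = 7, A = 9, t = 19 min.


F = S*sqrt(t) + A*t
F = 7*sqrt(19) + 9*19
F = 7*4.358899 + 171

201.5123 mm


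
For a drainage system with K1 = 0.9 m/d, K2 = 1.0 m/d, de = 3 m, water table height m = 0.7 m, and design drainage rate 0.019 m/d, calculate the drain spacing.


S^2 = 8*K2*de*m/q + 4*K1*m^2/q
S^2 = 8*1.0*3*0.7/0.019 + 4*0.9*0.7^2/0.019
S = sqrt(977.0526)

31.2578 m


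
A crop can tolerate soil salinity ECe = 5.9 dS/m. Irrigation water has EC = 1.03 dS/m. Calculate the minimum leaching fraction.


LR = ECiw / (5*ECe - ECiw)
LR = 1.03 / (5*5.9 - 1.03)
LR = 1.03 / 28.4700

0.0362


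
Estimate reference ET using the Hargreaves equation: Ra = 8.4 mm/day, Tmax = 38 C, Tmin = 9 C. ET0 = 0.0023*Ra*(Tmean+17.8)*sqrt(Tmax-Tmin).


Tmean = (Tmax + Tmin)/2 = (38 + 9)/2 = 23.5
ET0 = 0.0023 * 8.4 * (23.5 + 17.8) * sqrt(38 - 9)
ET0 = 0.0023 * 8.4 * 41.3 * 5.385165

4.2969 mm/day


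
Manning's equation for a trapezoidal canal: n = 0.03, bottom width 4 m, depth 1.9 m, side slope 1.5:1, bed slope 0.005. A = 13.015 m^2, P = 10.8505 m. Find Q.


R = A/P = 13.015/10.8505 = 1.199484
Q = (1/0.03) * 13.015 * 1.199484^(2/3) * 0.005^0.5

34.6315 m^3/s


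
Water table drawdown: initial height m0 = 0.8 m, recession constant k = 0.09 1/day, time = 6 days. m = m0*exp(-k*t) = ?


m = m0 * exp(-k*t)
m = 0.8 * exp(-0.09 * 6)
m = 0.8 * exp(-0.5400)

0.4662 m


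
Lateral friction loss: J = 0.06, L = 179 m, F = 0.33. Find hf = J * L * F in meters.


hf = J * L * F = 0.06 * 179 * 0.33 = 3.5442 m

3.5442 m


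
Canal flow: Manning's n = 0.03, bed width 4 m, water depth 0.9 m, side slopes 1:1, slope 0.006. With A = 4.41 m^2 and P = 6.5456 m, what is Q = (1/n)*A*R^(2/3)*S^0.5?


R = A/P = 4.41/6.5456 = 0.673735
Q = (1/0.03) * 4.41 * 0.673735^(2/3) * 0.006^0.5

8.7509 m^3/s


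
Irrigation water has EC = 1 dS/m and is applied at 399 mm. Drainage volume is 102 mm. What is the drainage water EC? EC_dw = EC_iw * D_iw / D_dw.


EC_dw = EC_iw * D_iw / D_dw
EC_dw = 1 * 399 / 102
EC_dw = 399 / 102

3.9118 dS/m


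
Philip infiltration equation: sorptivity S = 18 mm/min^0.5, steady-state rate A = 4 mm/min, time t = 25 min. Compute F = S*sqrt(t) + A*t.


F = S*sqrt(t) + A*t
F = 18*sqrt(25) + 4*25
F = 18*5.000000 + 100

190.0000 mm


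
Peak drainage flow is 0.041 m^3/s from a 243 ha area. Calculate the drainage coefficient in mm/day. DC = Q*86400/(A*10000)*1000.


DC = Q * 86400 / (A * 10000) * 1000
DC = 0.041 * 86400 / (243 * 10000) * 1000
DC = 3542400.0000 / 2430000

1.4578 mm/day


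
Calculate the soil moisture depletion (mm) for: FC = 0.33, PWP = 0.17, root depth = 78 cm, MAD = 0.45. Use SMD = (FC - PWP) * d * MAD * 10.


SMD = (FC - PWP) * d * MAD * 10
SMD = (0.33 - 0.17) * 78 * 0.45 * 10
SMD = 0.1600 * 78 * 0.45 * 10

56.1600 mm


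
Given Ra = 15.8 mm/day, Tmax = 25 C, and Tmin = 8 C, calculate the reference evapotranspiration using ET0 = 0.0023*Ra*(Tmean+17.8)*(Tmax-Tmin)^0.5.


Tmean = (Tmax + Tmin)/2 = (25 + 8)/2 = 16.5
ET0 = 0.0023 * 15.8 * (16.5 + 17.8) * sqrt(25 - 8)
ET0 = 0.0023 * 15.8 * 34.3 * 4.123106

5.1393 mm/day


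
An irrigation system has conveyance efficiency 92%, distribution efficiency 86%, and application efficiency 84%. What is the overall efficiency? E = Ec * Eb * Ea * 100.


Ec = 0.92, Eb = 0.86, Ea = 0.84
E = 0.92 * 0.86 * 0.84 * 100 = 66.4608%

66.4608 %


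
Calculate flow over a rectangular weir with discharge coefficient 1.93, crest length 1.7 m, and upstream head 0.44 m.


Q = C * L * H^(3/2) = 1.93 * 1.7 * 0.44^1.5 = 1.93 * 1.7 * 0.291863

0.9576 m^3/s


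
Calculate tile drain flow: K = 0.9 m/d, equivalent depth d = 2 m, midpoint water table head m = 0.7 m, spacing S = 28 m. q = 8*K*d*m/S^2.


q = 8*K*d*m/S^2
q = 8*0.9*2*0.7/28^2
q = 10.0800 / 784

0.0129 m/d


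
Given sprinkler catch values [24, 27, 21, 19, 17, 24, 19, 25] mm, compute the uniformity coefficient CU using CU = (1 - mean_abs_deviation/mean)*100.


mean = 22.000000 mm
MAD = 3.000000 mm
CU = (1 - 3.000000/22.000000)*100

86.3636 %


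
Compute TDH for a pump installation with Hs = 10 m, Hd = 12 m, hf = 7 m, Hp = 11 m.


TDH = Hs + Hd + hf + Hp = 10 + 12 + 7 + 11 = 40

40 m


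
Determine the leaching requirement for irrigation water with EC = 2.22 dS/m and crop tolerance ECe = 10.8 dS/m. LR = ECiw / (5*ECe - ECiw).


LR = ECiw / (5*ECe - ECiw)
LR = 2.22 / (5*10.8 - 2.22)
LR = 2.22 / 51.7800

0.0429


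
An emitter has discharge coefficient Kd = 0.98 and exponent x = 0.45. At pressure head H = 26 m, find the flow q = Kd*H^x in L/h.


q = Kd * H^x = 0.98 * 26^0.45 = 0.98 * 4.332494

4.2458 L/h


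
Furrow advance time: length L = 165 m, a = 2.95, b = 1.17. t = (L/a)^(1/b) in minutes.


t = (L/a)^(1/b)
t = (165/2.95)^(1/1.17)
t = 55.932203^(1/1.17)

31.1694 min


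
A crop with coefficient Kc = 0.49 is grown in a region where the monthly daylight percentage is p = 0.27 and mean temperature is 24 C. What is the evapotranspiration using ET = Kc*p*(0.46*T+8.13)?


ET = Kc * p * (0.46*T + 8.13)
ET = 0.49 * 0.27 * (0.46*24 + 8.13)
ET = 0.49 * 0.27 * 19.1700

2.5362 mm/day


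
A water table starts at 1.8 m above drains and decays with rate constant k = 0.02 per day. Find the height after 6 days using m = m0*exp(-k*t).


m = m0 * exp(-k*t)
m = 1.8 * exp(-0.02 * 6)
m = 1.8 * exp(-0.1200)

1.5965 m


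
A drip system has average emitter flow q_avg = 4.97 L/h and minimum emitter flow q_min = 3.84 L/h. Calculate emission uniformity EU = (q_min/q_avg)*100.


EU = (q_min/q_avg)*100 = (3.84/4.97)*100 = 77.2636%

77.2636 %


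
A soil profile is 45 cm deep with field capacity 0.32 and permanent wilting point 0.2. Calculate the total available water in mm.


AWC = (FC - PWP) * d * 10
AWC = (0.32 - 0.2) * 45 * 10
AWC = 0.1200 * 45 * 10

54.0000 mm


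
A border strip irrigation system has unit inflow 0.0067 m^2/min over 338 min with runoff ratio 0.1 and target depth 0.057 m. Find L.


L = q*t/((1+r)*Z)
L = 0.0067*338/((1+0.1)*0.057)
L = 2.2646/0.0627

36.1180 m


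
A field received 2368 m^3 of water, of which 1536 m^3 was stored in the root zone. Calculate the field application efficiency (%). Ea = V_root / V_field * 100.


Ea = V_root / V_field * 100 = 1536 / 2368 * 100 = 64.8649%

64.8649 %


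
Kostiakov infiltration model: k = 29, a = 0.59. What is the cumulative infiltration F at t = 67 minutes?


F = k * t^a = 29 * 67^0.59
F = 29 * 11.950447

346.5630 mm


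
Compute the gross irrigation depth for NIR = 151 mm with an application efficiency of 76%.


Ea = 76% = 0.76
GID = NIR / Ea = 151 / 0.76 = 198.6842 mm

198.6842 mm


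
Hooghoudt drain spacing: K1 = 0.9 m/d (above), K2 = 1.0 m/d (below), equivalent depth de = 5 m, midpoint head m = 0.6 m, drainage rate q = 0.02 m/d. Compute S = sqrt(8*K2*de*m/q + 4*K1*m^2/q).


S^2 = 8*K2*de*m/q + 4*K1*m^2/q
S^2 = 8*1.0*5*0.6/0.02 + 4*0.9*0.6^2/0.02
S = sqrt(1264.8000)

35.5640 m


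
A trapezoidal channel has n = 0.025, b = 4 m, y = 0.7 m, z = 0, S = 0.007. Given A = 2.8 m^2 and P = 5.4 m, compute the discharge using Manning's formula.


R = A/P = 2.8/5.4 = 0.518519
Q = (1/0.025) * 2.8 * 0.518519^(2/3) * 0.007^0.5

6.0480 m^3/s


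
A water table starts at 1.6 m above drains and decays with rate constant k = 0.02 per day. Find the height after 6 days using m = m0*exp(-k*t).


m = m0 * exp(-k*t)
m = 1.6 * exp(-0.02 * 6)
m = 1.6 * exp(-0.1200)

1.4191 m


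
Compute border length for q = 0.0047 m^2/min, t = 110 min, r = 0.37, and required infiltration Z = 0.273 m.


L = q*t/((1+r)*Z)
L = 0.0047*110/((1+0.37)*0.273)
L = 0.517/0.37401

1.3823 m


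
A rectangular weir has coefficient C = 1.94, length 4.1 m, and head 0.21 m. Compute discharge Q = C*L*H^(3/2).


Q = C * L * H^(3/2) = 1.94 * 4.1 * 0.21^1.5 = 1.94 * 4.1 * 0.096234

0.7654 m^3/s


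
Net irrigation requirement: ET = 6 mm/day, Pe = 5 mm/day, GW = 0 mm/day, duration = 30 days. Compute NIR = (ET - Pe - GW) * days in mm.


Daily deficit = ET - Pe - GW = 6 - 5 - 0 = 1 mm/day
NIR = 1 * 30 = 30 mm

30.0000 mm


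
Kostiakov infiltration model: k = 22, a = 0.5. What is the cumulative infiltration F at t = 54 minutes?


F = k * t^a = 22 * 54^0.5
F = 22 * 7.348469

161.6663 mm


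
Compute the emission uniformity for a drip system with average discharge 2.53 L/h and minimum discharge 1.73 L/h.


EU = (q_min/q_avg)*100 = (1.73/2.53)*100 = 68.3794%

68.3794 %


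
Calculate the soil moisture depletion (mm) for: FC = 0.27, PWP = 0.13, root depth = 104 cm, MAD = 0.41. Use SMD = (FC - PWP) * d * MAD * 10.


SMD = (FC - PWP) * d * MAD * 10
SMD = (0.27 - 0.13) * 104 * 0.41 * 10
SMD = 0.1400 * 104 * 0.41 * 10

59.6960 mm


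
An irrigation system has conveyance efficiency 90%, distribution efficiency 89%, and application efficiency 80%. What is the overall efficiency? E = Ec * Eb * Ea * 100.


Ec = 0.9, Eb = 0.89, Ea = 0.8
E = 0.9 * 0.89 * 0.8 * 100 = 64.0800%

64.0800 %


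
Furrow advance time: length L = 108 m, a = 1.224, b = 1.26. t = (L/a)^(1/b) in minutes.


t = (L/a)^(1/b)
t = (108/1.224)^(1/1.26)
t = 88.235294^(1/1.26)

35.0075 min


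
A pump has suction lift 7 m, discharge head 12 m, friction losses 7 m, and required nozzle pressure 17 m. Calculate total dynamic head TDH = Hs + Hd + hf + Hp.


TDH = Hs + Hd + hf + Hp = 7 + 12 + 7 + 17 = 43

43 m


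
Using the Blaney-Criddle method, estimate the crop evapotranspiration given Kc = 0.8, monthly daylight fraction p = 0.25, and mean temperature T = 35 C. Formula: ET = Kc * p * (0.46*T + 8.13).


ET = Kc * p * (0.46*T + 8.13)
ET = 0.8 * 0.25 * (0.46*35 + 8.13)
ET = 0.8 * 0.25 * 24.2300

4.8460 mm/day


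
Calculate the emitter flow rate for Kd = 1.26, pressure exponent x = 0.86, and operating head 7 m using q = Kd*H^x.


q = Kd * H^x = 1.26 * 7^0.86 = 1.26 * 5.330701

6.7167 L/h


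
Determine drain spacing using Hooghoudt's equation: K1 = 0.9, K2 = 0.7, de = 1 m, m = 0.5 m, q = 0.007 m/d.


S^2 = 8*K2*de*m/q + 4*K1*m^2/q
S^2 = 8*0.7*1*0.5/0.007 + 4*0.9*0.5^2/0.007
S = sqrt(528.5714)

22.9907 m


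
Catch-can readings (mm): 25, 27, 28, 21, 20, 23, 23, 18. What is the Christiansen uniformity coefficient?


mean = 23.125000 mm
MAD = 2.656250 mm
CU = (1 - 2.656250/23.125000)*100

88.5135 %


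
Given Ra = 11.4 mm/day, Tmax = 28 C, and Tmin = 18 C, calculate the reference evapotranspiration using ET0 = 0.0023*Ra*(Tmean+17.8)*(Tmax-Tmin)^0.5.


Tmean = (Tmax + Tmin)/2 = (28 + 18)/2 = 23.0
ET0 = 0.0023 * 11.4 * (23.0 + 17.8) * sqrt(28 - 18)
ET0 = 0.0023 * 11.4 * 40.8 * 3.162278

3.3829 mm/day


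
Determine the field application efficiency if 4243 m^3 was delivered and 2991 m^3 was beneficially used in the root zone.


Ea = V_root / V_field * 100 = 2991 / 4243 * 100 = 70.4926%

70.4926 %


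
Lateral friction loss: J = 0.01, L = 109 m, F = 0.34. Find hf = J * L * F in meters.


hf = J * L * F = 0.01 * 109 * 0.34 = 0.3706 m

0.3706 m


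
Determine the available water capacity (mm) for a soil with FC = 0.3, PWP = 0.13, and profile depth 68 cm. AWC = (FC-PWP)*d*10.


AWC = (FC - PWP) * d * 10
AWC = (0.3 - 0.13) * 68 * 10
AWC = 0.1700 * 68 * 10

115.6000 mm


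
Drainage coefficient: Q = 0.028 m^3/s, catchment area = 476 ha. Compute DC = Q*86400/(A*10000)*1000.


DC = Q * 86400 / (A * 10000) * 1000
DC = 0.028 * 86400 / (476 * 10000) * 1000
DC = 2419200.0000 / 4760000

0.5082 mm/day


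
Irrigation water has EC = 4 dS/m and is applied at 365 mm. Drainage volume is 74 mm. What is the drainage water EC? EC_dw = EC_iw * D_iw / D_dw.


EC_dw = EC_iw * D_iw / D_dw
EC_dw = 4 * 365 / 74
EC_dw = 1460 / 74

19.7297 dS/m


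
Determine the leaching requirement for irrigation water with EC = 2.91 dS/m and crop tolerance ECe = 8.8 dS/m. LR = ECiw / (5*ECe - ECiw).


LR = ECiw / (5*ECe - ECiw)
LR = 2.91 / (5*8.8 - 2.91)
LR = 2.91 / 41.0900

0.0708


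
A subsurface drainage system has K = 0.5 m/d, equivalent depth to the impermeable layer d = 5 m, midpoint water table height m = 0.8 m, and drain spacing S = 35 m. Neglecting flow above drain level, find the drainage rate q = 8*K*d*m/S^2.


q = 8*K*d*m/S^2
q = 8*0.5*5*0.8/35^2
q = 16.0000 / 1225

0.0131 m/d


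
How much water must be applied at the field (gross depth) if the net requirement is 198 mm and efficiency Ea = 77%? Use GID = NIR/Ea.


Ea = 77% = 0.77
GID = NIR / Ea = 198 / 0.77 = 257.1429 mm

257.1429 mm


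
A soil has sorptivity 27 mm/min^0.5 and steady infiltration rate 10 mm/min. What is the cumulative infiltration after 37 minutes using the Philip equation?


F = S*sqrt(t) + A*t
F = 27*sqrt(37) + 10*37
F = 27*6.082763 + 370

534.2346 mm


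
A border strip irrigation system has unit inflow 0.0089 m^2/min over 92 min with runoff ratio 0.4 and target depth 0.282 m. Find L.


L = q*t/((1+r)*Z)
L = 0.0089*92/((1+0.4)*0.282)
L = 0.8188/0.3948

2.0740 m


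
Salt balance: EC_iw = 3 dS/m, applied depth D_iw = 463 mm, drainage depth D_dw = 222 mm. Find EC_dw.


EC_dw = EC_iw * D_iw / D_dw
EC_dw = 3 * 463 / 222
EC_dw = 1389 / 222

6.2568 dS/m


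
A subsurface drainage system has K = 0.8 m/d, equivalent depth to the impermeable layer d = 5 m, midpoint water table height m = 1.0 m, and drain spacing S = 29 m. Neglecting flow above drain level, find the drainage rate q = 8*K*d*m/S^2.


q = 8*K*d*m/S^2
q = 8*0.8*5*1.0/29^2
q = 32.0000 / 841

0.0380 m/d


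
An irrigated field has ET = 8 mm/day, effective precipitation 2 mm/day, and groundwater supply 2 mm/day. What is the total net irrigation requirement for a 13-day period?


Daily deficit = ET - Pe - GW = 8 - 2 - 2 = 4 mm/day
NIR = 4 * 13 = 52 mm

52.0000 mm


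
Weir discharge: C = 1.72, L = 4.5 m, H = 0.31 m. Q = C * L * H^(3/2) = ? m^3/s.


Q = C * L * H^(3/2) = 1.72 * 4.5 * 0.31^1.5 = 1.72 * 4.5 * 0.172601

1.3359 m^3/s


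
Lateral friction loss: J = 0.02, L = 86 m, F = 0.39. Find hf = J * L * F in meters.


hf = J * L * F = 0.02 * 86 * 0.39 = 0.6708 m

0.6708 m


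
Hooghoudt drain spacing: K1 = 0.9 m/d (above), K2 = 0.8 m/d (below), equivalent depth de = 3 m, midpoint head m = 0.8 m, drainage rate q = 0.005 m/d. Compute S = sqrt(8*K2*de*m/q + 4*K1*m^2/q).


S^2 = 8*K2*de*m/q + 4*K1*m^2/q
S^2 = 8*0.8*3*0.8/0.005 + 4*0.9*0.8^2/0.005
S = sqrt(3532.8000)

59.4374 m


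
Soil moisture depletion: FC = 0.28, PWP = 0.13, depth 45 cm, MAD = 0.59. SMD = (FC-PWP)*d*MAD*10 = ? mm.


SMD = (FC - PWP) * d * MAD * 10
SMD = (0.28 - 0.13) * 45 * 0.59 * 10
SMD = 0.1500 * 45 * 0.59 * 10

39.8250 mm


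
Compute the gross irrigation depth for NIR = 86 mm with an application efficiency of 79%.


Ea = 79% = 0.79
GID = NIR / Ea = 86 / 0.79 = 108.8608 mm

108.8608 mm


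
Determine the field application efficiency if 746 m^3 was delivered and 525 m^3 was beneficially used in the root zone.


Ea = V_root / V_field * 100 = 525 / 746 * 100 = 70.3753%

70.3753 %


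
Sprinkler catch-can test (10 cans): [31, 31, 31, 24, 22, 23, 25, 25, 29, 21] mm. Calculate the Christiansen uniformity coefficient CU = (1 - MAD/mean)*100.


mean = 26.200000 mm
MAD = 3.440000 mm
CU = (1 - 3.440000/26.200000)*100

86.8702 %


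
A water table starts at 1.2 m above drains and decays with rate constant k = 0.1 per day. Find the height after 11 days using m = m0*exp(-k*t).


m = m0 * exp(-k*t)
m = 1.2 * exp(-0.1 * 11)
m = 1.2 * exp(-1.1000)

0.3994 m
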